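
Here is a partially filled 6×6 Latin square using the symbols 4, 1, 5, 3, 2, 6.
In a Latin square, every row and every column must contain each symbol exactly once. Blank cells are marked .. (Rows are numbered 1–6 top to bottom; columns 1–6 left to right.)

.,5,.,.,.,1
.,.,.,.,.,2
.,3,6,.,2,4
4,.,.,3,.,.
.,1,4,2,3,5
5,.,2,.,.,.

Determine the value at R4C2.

2

Row 1, column 3: row 1 has {1, 5} and column 3 has {4, 2, 6}, leaving only 3.
Row 3, column 1: row 3 has {4, 3, 2, 6} and column 1 has {4, 5}, leaving only 1.
Row 3, column 4: row 3 has {4, 1, 3, 2, 6} and column 4 has {3, 2}, leaving only 5.
Row 4, column 6: row 4 has {4, 3} and column 6 has {4, 1, 5, 2}, leaving only 6.
Row 4 already has {4, 3, 6} and column 2 already has {1, 5, 3}, so row 4, column 2 must be 2.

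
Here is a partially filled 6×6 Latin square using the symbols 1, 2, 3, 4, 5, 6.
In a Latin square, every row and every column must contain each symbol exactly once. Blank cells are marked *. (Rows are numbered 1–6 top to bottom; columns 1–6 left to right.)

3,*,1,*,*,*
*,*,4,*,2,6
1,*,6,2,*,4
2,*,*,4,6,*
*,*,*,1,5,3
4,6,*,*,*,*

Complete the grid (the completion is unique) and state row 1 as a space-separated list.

3 2 1 6 4 5

Row 1, column 5: row 1 has {1, 3} and column 5 has {2, 5, 6}, leaving only 4.
Row 2, column 1: row 2 has {2, 4, 6} and column 1 has {1, 2, 3, 4}, leaving only 5.
Row 2, column 4: row 2 has {2, 4, 5, 6} and column 4 has {1, 2, 4}, leaving only 3.
Row 2, column 2: row 2 has {2, 3, 4, 5, 6} and column 2 has {6}, leaving only 1.
Row 3, column 5: row 3 has {1, 2, 4, 6} and column 5 has {2, 4, 5, 6}, leaving only 3.
Row 3, column 2: row 3 has {1, 2, 3, 4, 6} and column 2 has {1, 6}, leaving only 5.
Row 1, column 2: row 1 has {1, 3, 4} and column 2 has {1, 5, 6}, leaving only 2.
Row 1, column 6: row 1 has {1, 2, 3, 4} and column 6 has {3, 4, 6}, leaving only 5.
Row 1, column 4: row 1 has {1, 2, 3, 4, 5} and column 4 has {1, 2, 3, 4}, leaving only 6.
So row 1 reads: 3 2 1 6 4 5.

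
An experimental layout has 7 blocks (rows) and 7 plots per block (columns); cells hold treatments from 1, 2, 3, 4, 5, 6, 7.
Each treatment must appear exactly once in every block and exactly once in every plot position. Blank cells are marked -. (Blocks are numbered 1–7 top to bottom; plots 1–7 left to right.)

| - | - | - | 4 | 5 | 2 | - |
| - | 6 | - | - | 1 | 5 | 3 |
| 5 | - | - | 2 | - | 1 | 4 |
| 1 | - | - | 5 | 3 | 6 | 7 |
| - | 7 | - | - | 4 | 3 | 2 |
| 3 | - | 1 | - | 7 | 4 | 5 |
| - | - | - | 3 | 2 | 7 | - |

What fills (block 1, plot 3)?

3

Block 2, plot 4: block 2 has {1, 3, 5, 6} and plot 4 has {2, 3, 4, 5}, leaving only 7.
Block 3, plot 2: block 3 has {1, 2, 4, 5} and plot 2 has {6, 7}, leaving only 3.
Block 1, plot 2: block 1 has {2, 4, 5} and plot 2 has {3, 6, 7}, leaving only 1.
Block 1, plot 7: block 1 has {1, 2, 4, 5} and plot 7 has {2, 3, 4, 5, 7}, leaving only 6.
Block 1, plot 1: block 1 has {1, 2, 4, 5, 6} and plot 1 has {1, 3, 5}, leaving only 7.
Block 1 already has {1, 2, 4, 5, 6, 7} and plot 3 already has {1}, so block 1, plot 3 must be 3.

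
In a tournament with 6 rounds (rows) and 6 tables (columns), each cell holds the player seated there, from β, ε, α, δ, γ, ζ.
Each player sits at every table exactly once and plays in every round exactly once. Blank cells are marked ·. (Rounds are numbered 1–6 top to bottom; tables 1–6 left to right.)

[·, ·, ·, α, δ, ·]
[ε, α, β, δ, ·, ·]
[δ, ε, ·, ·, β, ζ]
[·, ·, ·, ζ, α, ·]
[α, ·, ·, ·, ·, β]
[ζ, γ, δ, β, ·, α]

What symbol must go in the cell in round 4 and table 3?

ε

Round 2, table 6: round 2 has {β, ε, α, δ} and table 6 has {β, α, ζ}, leaving only γ.
Round 1, table 6: round 1 has {α, δ} and table 6 has {β, α, γ, ζ}, leaving only ε.
Round 2, table 5: round 2 has {β, ε, α, δ, γ} and table 5 has {β, α, δ}, leaving only ζ.
Round 3, table 4: round 3 has {β, ε, δ, ζ} and table 4 has {β, α, δ, ζ}, leaving only γ.
Round 3, table 3: round 3 has {β, ε, δ, γ, ζ} and table 3 has {β, δ}, leaving only α.
Round 4, table 6: round 4 has {α, ζ} and table 6 has {β, ε, α, γ, ζ}, leaving only δ.
Round 4, table 2: round 4 has {α, δ, ζ} and table 2 has {ε, α, γ}, leaving only β.
Round 1, table 2: round 1 has {ε, α, δ} and table 2 has {β, ε, α, γ}, leaving only ζ.
Round 1, table 3: round 1 has {ε, α, δ, ζ} and table 3 has {β, α, δ}, leaving only γ.
Round 4 already has {β, α, δ, ζ} and table 3 already has {β, α, δ, γ}, so round 4, table 3 must be ε.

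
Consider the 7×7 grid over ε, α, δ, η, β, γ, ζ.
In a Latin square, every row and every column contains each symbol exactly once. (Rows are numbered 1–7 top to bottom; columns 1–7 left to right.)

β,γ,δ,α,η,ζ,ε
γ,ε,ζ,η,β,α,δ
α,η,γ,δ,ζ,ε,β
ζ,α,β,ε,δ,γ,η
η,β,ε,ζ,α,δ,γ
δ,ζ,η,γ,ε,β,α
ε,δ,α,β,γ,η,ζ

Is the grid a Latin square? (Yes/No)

Each row is a permutation of the 7 symbols, and so is each column.

Yes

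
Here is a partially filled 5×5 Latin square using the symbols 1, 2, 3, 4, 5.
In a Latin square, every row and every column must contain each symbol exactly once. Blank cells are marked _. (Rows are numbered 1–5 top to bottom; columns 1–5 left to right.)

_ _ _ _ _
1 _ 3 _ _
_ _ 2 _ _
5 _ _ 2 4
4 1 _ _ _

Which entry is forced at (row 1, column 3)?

Row 3, column 1: row 3 has {2} and column 1 has {1, 4, 5}, leaving only 3.
Row 1, column 1: row 1 has {} and column 1 has {1, 3, 4, 5}, leaving only 2.
Row 4, column 2: row 4 has {2, 4, 5} and column 2 has {1}, leaving only 3.
Row 4, column 3: row 4 has {2, 3, 4, 5} and column 3 has {2, 3}, leaving only 1.
Row 5, column 3: row 5 has {1, 4} and column 3 has {1, 2, 3}, leaving only 5.
Row 1 already has {2} and column 3 already has {1, 2, 3, 5}, so row 1, column 3 must be 4.

4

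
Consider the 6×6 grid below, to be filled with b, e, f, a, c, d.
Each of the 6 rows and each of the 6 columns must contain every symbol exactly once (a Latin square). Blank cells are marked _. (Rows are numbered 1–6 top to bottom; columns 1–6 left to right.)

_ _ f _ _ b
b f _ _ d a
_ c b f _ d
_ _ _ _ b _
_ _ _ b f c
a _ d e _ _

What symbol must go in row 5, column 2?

e

Row 2, column 4: row 2 has {b, f, a, d} and column 4 has {b, e, f}, leaving only c.
Row 2, column 3: row 2 has {b, f, a, c, d} and column 3 has {b, f, d}, leaving only e.
Row 3, column 1: row 3 has {b, f, c, d} and column 1 has {b, a}, leaving only e.
Row 3, column 5: row 3 has {b, e, f, c, d} and column 5 has {b, f, d}, leaving only a.
Row 5, column 1: row 5 has {b, f, c} and column 1 has {b, e, a}, leaving only d.
Row 1, column 1: row 1 has {b, f} and column 1 has {b, e, a, d}, leaving only c.
Row 1, column 5: row 1 has {b, f, c} and column 5 has {b, f, a, d}, leaving only e.
Row 4, column 1: row 4 has {b} and column 1 has {b, e, a, c, d}, leaving only f.
Row 4, column 6: row 4 has {b, f} and column 6 has {b, a, c, d}, leaving only e.
Row 5, column 3: row 5 has {b, f, c, d} and column 3 has {b, e, f, d}, leaving only a.
Row 5 already has {b, f, a, c, d} and column 2 already has {f, c}, so row 5, column 2 must be e.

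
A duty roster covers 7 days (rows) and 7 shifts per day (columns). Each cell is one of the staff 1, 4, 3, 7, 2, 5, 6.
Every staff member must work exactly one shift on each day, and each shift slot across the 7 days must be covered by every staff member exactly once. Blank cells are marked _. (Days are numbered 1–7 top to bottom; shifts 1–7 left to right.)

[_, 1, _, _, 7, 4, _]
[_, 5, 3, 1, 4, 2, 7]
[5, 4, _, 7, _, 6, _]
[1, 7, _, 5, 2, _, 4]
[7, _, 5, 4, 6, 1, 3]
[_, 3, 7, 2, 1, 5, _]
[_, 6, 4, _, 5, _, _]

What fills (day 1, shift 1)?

Day 2, shift 1: day 2 has {1, 4, 3, 7, 2, 5} and shift 1 has {1, 7, 5}, leaving only 6.
Day 3, shift 5: day 3 has {4, 7, 5, 6} and shift 5 has {1, 4, 7, 2, 5, 6}, leaving only 3.
Day 4, shift 3: day 4 has {1, 4, 7, 2, 5} and shift 3 has {4, 3, 7, 5}, leaving only 6.
Day 1, shift 3: day 1 has {1, 4, 7} and shift 3 has {4, 3, 7, 5, 6}, leaving only 2.
Day 1 already has {1, 4, 7, 2} and shift 1 already has {1, 7, 5, 6}, so day 1, shift 1 must be 3.

3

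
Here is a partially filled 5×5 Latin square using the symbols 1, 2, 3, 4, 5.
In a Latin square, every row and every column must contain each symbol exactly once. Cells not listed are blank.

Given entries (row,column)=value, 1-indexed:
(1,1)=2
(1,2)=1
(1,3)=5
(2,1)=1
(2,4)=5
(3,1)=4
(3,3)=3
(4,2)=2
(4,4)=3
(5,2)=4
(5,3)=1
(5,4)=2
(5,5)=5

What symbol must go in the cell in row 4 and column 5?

Row 1, column 4: row 1 has {1, 2, 5} and column 4 has {2, 3, 5}, leaving only 4.
Row 1, column 5: row 1 has {1, 2, 4, 5} and column 5 has {5}, leaving only 3.
Row 2, column 2: row 2 has {1, 5} and column 2 has {1, 2, 4}, leaving only 3.
Row 3, column 2: row 3 has {3, 4} and column 2 has {1, 2, 3, 4}, leaving only 5.
Row 3, column 4: row 3 has {3, 4, 5} and column 4 has {2, 3, 4, 5}, leaving only 1.
Row 3, column 5: row 3 has {1, 3, 4, 5} and column 5 has {3, 5}, leaving only 2.
Row 2, column 5: row 2 has {1, 3, 5} and column 5 has {2, 3, 5}, leaving only 4.
Row 4 already has {2, 3} and column 5 already has {2, 3, 4, 5}, so row 4, column 5 must be 1.

1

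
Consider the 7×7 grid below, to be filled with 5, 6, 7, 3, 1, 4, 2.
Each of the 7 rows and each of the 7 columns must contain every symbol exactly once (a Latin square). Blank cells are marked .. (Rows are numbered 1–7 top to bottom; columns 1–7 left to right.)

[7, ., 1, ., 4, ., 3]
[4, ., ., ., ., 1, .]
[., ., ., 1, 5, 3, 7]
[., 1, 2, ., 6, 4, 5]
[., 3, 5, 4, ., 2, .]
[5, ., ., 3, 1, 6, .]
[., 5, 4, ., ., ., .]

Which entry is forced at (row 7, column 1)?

1

Row 1, column 6: row 1 has {7, 3, 1, 4} and column 6 has {6, 3, 1, 4, 2}, leaving only 5.
Row 3, column 3: row 3 has {5, 7, 3, 1} and column 3 has {5, 1, 4, 2}, leaving only 6.
Row 3, column 1: row 3 has {5, 6, 7, 3, 1} and column 1 has {5, 7, 4}, leaving only 2.
Row 3, column 2: row 3 has {5, 6, 7, 3, 1, 2} and column 2 has {5, 3, 1}, leaving only 4.
Row 4, column 1: row 4 has {5, 6, 1, 4, 2} and column 1 has {5, 7, 4, 2}, leaving only 3.
Row 4, column 4: row 4 has {5, 6, 3, 1, 4, 2} and column 4 has {3, 1, 4}, leaving only 7.
Row 5, column 5: row 5 has {5, 3, 4, 2} and column 5 has {5, 6, 1, 4}, leaving only 7.
Row 6, column 3: row 6 has {5, 6, 3, 1} and column 3 has {5, 6, 1, 4, 2}, leaving only 7.
Row 2, column 3: row 2 has {1, 4} and column 3 has {5, 6, 7, 1, 4, 2}, leaving only 3.
Row 2, column 5: row 2 has {3, 1, 4} and column 5 has {5, 6, 7, 1, 4}, leaving only 2.
Row 2, column 7: row 2 has {3, 1, 4, 2} and column 7 has {5, 7, 3}, leaving only 6.
Row 2, column 2: row 2 has {6, 3, 1, 4, 2} and column 2 has {5, 3, 1, 4}, leaving only 7.
Row 2, column 4: row 2 has {6, 7, 3, 1, 4, 2} and column 4 has {7, 3, 1, 4}, leaving only 5.
Row 5, column 7: row 5 has {5, 7, 3, 4, 2} and column 7 has {5, 6, 7, 3}, leaving only 1.
Row 5, column 1: row 5 has {5, 7, 3, 1, 4, 2} and column 1 has {5, 7, 3, 4, 2}, leaving only 6.
Row 7 already has {5, 4} and column 1 already has {5, 6, 7, 3, 4, 2}, so row 7, column 1 must be 1.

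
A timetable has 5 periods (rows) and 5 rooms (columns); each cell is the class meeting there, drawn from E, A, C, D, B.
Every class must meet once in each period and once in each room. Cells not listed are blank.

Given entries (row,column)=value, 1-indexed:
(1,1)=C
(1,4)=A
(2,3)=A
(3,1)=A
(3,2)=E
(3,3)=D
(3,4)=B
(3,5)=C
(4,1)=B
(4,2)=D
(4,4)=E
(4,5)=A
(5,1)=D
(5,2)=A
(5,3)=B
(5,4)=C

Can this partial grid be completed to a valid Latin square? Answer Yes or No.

Yes

No period or room among the givens repeats a symbol, and propagating forced cells runs into no contradiction.
One valid completion exists (for instance, C B E A D / E C A D B / A E D B C / B D C E A / D A B C E).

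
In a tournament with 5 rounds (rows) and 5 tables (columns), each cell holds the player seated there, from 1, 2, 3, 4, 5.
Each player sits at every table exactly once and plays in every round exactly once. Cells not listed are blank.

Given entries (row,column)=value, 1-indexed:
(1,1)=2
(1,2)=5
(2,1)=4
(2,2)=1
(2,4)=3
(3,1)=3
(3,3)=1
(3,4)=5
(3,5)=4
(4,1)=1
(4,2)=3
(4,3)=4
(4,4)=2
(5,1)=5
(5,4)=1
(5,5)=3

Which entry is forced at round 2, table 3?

5

Round 1, table 3: round 1 has {2, 5} and table 3 has {1, 4}, leaving only 3.
Round 1, table 4: round 1 has {2, 3, 5} and table 4 has {1, 2, 3, 5}, leaving only 4.
Round 1, table 5: round 1 has {2, 3, 4, 5} and table 5 has {3, 4}, leaving only 1.
Round 3, table 2: round 3 has {1, 3, 4, 5} and table 2 has {1, 3, 5}, leaving only 2.
Round 4, table 5: round 4 has {1, 2, 3, 4} and table 5 has {1, 3, 4}, leaving only 5.
Round 2, table 5: round 2 has {1, 3, 4} and table 5 has {1, 3, 4, 5}, leaving only 2.
Round 2 already has {1, 2, 3, 4} and table 3 already has {1, 3, 4}, so round 2, table 3 must be 5.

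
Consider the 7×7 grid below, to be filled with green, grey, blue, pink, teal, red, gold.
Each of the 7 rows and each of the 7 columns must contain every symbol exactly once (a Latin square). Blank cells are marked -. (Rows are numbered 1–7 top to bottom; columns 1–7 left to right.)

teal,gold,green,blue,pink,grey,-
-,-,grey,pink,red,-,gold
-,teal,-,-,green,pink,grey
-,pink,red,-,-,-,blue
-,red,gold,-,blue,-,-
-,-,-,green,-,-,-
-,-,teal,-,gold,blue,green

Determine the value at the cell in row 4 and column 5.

Row 1, column 7: row 1 has {green, grey, blue, pink, teal, gold} and column 7 has {green, grey, blue, gold}, leaving only red.
Row 3, column 3: row 3 has {green, grey, pink, teal} and column 3 has {green, grey, teal, red, gold}, leaving only blue.
Row 6, column 3: row 6 has {green} and column 3 has {green, grey, blue, teal, red, gold}, leaving only pink.
Row 6, column 7: row 6 has {green, pink} and column 7 has {green, grey, blue, red, gold}, leaving only teal.
Row 5, column 7: row 5 has {blue, red, gold} and column 7 has {green, grey, blue, teal, red, gold}, leaving only pink.
Row 6, column 5: row 6 has {green, pink, teal} and column 5 has {green, blue, pink, red, gold}, leaving only grey.
Row 4 already has {blue, pink, red} and column 5 already has {green, grey, blue, pink, red, gold}, so row 4, column 5 must be teal.

teal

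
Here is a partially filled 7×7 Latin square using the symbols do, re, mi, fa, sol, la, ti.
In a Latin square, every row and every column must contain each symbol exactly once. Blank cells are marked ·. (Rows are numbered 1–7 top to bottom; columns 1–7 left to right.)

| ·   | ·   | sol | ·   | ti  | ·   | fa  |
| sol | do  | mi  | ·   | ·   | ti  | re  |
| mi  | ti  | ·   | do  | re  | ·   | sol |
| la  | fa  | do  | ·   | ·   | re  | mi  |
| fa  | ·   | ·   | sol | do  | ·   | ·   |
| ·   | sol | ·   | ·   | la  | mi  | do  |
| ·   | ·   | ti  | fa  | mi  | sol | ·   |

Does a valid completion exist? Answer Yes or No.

Yes

No row or column among the givens repeats a symbol, and propagating forced cells runs into no contradiction.
One valid completion exists (for instance, re la sol mi ti do fa / sol do mi la fa ti re / mi ti la do re fa sol / la fa do ti sol re mi / fa mi re sol do la ti / ti sol fa re la mi do / do re ti fa mi sol la).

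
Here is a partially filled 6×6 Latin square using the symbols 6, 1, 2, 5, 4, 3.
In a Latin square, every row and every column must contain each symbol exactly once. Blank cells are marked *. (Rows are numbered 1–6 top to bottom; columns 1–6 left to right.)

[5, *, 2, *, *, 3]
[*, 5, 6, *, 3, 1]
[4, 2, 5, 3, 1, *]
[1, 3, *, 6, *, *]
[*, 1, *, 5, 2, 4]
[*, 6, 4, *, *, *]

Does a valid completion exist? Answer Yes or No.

No

Row 4, column 3: row 4 together with column 3 already contain {6, 1, 2, 5, 4, 3} — every symbol — so nothing can go there. The grid has no valid completion.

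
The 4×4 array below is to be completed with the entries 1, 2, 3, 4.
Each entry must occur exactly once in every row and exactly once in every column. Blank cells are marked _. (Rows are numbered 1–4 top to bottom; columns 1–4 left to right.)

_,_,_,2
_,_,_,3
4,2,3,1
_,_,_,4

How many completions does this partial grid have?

4

Row 1, column 1: eliminating its row and column leaves {1, 3}.
Row 1, column 2: eliminating its row and column leaves {1, 3, 4}.
Row 1, column 3: eliminating its row and column leaves {1, 4}.
Row 2, column 1: eliminating its row and column leaves {1, 2}.
Row 2, column 2: eliminating its row and column leaves {1, 4}.
Row 2, column 3: eliminating its row and column leaves {1, 2, 4}.
Row 4, column 1: eliminating its row and column leaves {1, 2, 3}.
Row 4, column 2: eliminating its row and column leaves {1, 3}.
Row 4, column 3: eliminating its row and column leaves {1, 2}.
Enumerating the assignments across these blanks that avoid any row or column repeat gives 4 completions.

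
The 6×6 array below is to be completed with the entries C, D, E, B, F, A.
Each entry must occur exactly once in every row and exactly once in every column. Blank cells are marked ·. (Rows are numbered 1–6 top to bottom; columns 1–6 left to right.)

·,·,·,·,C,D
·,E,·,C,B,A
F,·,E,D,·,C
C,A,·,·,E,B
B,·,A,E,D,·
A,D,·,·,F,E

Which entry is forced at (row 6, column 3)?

Row 1, column 1: row 1 has {C, D} and column 1 has {C, B, F, A}, leaving only E.
Row 2, column 1: row 2 has {C, E, B, A} and column 1 has {C, E, B, F, A}, leaving only D.
Row 2, column 3: row 2 has {C, D, E, B, A} and column 3 has {E, A}, leaving only F.
Row 1, column 3: row 1 has {C, D, E} and column 3 has {E, F, A}, leaving only B.
Row 6 already has {D, E, F, A} and column 3 already has {E, B, F, A}, so row 6, column 3 must be C.

C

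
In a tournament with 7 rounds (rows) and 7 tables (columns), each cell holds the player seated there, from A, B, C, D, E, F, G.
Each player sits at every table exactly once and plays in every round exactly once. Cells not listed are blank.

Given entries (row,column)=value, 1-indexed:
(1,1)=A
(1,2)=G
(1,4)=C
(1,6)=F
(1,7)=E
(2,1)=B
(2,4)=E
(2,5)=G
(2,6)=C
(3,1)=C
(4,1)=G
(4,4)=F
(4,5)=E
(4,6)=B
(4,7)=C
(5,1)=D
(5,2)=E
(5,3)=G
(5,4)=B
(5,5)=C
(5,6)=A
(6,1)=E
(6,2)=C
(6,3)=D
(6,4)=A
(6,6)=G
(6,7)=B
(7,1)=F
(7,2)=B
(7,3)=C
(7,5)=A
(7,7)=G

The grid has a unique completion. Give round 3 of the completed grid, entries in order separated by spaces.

Round 1, table 3: round 1 has {A, C, E, F, G} and table 3 has {C, D, G}, leaving only B.
Round 1, table 5: round 1 has {A, B, C, E, F, G} and table 5 has {A, C, E, G}, leaving only D.
Round 4, table 3: round 4 has {B, C, E, F, G} and table 3 has {B, C, D, G}, leaving only A.
Round 2, table 3: round 2 has {B, C, E, G} and table 3 has {A, B, C, D, G}, leaving only F.
Round 3, table 3: round 3 has {C} and table 3 has {A, B, C, D, F, G}, leaving only E.
Round 3, table 6: round 3 has {C, E} and table 6 has {A, B, C, F, G}, leaving only D.
Round 3, table 4: round 3 has {C, D, E} and table 4 has {A, B, C, E, F}, leaving only G.
Round 4, table 2: round 4 has {A, B, C, E, F, G} and table 2 has {B, C, E, G}, leaving only D.
Round 2, table 2: round 2 has {B, C, E, F, G} and table 2 has {B, C, D, E, G}, leaving only A.
Round 3, table 2: round 3 has {C, D, E, G} and table 2 has {A, B, C, D, E, G}, leaving only F.
Round 3, table 5: round 3 has {C, D, E, F, G} and table 5 has {A, C, D, E, G}, leaving only B.
Round 3, table 7: round 3 has {B, C, D, E, F, G} and table 7 has {B, C, E, G}, leaving only A.
So round 3 reads: C F E G B D A.

C F E G B D A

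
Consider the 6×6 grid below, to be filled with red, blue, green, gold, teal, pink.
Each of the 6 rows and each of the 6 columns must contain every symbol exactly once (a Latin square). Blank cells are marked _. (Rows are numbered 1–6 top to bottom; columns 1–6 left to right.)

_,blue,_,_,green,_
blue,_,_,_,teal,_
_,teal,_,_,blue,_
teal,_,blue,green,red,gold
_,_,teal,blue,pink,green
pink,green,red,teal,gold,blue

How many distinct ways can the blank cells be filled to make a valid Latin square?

4

Row 1, column 1: eliminating its row and column leaves {red, gold}.
Row 1, column 3: eliminating its row and column leaves {gold, pink}.
Row 1, column 4: eliminating its row and column leaves {red, gold, pink}.
Row 1, column 6: eliminating its row and column leaves {red, teal, pink}.
Row 2, column 2: eliminating its row and column leaves {red, gold, pink}.
Row 2, column 3: eliminating its row and column leaves {green, gold, pink}.
Row 2, column 4: eliminating its row and column leaves {red, gold, pink}.
Row 2, column 6: eliminating its row and column leaves {red, pink}.
Row 3, column 1: eliminating its row and column leaves {red, green, gold}.
Row 3, column 3: eliminating its row and column leaves {green, gold, pink}.
Row 3, column 4: eliminating its row and column leaves {red, gold, pink}.
Row 3, column 6: eliminating its row and column leaves {red, pink}.
Row 4, column 2: eliminating its row and column leaves {pink}.
Row 5, column 1: eliminating its row and column leaves {red, gold}.
Row 5, column 2: eliminating its row and column leaves {red, gold}.
Enumerating the assignments across these blanks that avoid any row or column repeat gives 4 completions.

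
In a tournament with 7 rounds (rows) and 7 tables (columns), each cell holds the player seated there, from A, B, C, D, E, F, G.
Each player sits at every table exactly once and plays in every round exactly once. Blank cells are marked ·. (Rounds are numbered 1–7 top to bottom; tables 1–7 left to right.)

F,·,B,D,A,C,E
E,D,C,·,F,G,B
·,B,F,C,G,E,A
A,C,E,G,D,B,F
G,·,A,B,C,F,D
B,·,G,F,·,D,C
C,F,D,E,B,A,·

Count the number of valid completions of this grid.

1

Round 1, table 2: eliminating its round and table leaves {G}.
Round 2, table 4: eliminating its round and table leaves {A}.
Round 3, table 1: eliminating its round and table leaves {D}.
Round 5, table 2: eliminating its round and table leaves {E}.
Round 6, table 2: eliminating its round and table leaves {A, E}.
Round 6, table 5: eliminating its round and table leaves {E}.
Round 7, table 7: eliminating its round and table leaves {G}.
Only one assignment across all blanks avoids any round or table repeat, giving 1 completion.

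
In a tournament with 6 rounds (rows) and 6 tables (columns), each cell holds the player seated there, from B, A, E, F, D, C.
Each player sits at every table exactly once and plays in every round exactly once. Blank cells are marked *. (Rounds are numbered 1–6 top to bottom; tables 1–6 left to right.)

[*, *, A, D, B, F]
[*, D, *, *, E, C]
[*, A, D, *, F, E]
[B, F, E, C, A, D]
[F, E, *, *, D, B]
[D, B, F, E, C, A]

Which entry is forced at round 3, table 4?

Round 3 already has {A, E, F, D} and table 4 already has {E, D, C}, so round 3, table 4 must be B.

B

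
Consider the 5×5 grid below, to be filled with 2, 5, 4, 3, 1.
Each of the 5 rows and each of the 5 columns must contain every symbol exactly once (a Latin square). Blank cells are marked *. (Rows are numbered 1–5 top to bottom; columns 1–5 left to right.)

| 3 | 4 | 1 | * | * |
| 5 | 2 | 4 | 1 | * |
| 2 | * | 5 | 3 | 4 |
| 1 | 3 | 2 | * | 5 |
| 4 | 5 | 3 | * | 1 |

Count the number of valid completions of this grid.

Row 1, column 4: eliminating its row and column leaves {2, 5}.
Row 1, column 5: eliminating its row and column leaves {2}.
Row 2, column 5: eliminating its row and column leaves {3}.
Row 3, column 2: eliminating its row and column leaves {1}.
Row 4, column 4: eliminating its row and column leaves {4}.
Row 5, column 4: eliminating its row and column leaves {2}.
Only one assignment across all blanks avoids any row or column repeat, giving 1 completion.

1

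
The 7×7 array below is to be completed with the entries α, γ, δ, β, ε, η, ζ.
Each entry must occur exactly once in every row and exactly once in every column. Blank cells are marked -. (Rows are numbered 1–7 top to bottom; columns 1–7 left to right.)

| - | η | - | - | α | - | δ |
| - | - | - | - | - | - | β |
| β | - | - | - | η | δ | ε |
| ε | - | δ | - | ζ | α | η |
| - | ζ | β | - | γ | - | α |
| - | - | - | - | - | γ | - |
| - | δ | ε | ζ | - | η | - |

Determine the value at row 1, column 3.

γ

Row 5, column 6: row 5 has {α, γ, β, ζ} and column 6 has {α, γ, δ, η}, leaving only ε.
Row 2, column 6: row 2 has {β} and column 6 has {α, γ, δ, ε, η}, leaving only ζ.
Row 1, column 6: row 1 has {α, δ, η} and column 6 has {α, γ, δ, ε, η, ζ}, leaving only β.
Row 6, column 7: row 6 has {γ} and column 7 has {α, δ, β, ε, η}, leaving only ζ.
Row 7, column 5: row 7 has {δ, ε, η, ζ} and column 5 has {α, γ, η, ζ}, leaving only β.
Row 7, column 7: row 7 has {δ, β, ε, η, ζ} and column 7 has {α, δ, β, ε, η, ζ}, leaving only γ.
Row 7, column 1: row 7 has {γ, δ, β, ε, η, ζ} and column 1 has {β, ε}, leaving only α.
Row 1, column 3 is narrowed to {γ, ζ}.
If it were ζ, propagating the remaining blanks reaches a contradiction.
So row 1, column 3 must be γ.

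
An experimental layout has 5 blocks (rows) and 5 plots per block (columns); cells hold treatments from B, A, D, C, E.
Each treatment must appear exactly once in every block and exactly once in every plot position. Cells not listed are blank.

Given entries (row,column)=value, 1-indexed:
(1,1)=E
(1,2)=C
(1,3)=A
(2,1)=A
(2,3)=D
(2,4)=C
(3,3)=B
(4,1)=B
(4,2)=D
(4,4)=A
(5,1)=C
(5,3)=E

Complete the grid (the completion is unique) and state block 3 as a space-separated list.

D A B E C

Block 3, plot 1: block 3 has {B} and plot 1 has {B, A, C, E}, leaving only D.
Block 3, plot 4: block 3 has {B, D} and plot 4 has {A, C}, leaving only E.
Block 3, plot 2: block 3 has {B, D, E} and plot 2 has {D, C}, leaving only A.
Block 3, plot 5: block 3 has {B, A, D, E} and plot 5 has {}, leaving only C.
So block 3 reads: D A B E C.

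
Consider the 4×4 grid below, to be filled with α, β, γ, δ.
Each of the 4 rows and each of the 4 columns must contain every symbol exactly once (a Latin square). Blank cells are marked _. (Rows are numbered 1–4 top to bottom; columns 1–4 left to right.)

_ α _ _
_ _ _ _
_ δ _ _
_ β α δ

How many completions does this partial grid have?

4

Row 1, column 1: eliminating its row and column leaves {β, γ, δ}.
Row 1, column 3: eliminating its row and column leaves {β, γ, δ}.
Row 1, column 4: eliminating its row and column leaves {β, γ}.
Row 2, column 1: eliminating its row and column leaves {α, β, γ, δ}.
Row 2, column 2: eliminating its row and column leaves {γ}.
Row 2, column 3: eliminating its row and column leaves {β, γ, δ}.
Row 2, column 4: eliminating its row and column leaves {α, β, γ}.
Row 3, column 1: eliminating its row and column leaves {α, β, γ}.
Row 3, column 3: eliminating its row and column leaves {β, γ}.
Row 3, column 4: eliminating its row and column leaves {α, β, γ}.
Row 4, column 1: eliminating its row and column leaves {γ}.
Enumerating the assignments across these blanks that avoid any row or column repeat gives 4 completions.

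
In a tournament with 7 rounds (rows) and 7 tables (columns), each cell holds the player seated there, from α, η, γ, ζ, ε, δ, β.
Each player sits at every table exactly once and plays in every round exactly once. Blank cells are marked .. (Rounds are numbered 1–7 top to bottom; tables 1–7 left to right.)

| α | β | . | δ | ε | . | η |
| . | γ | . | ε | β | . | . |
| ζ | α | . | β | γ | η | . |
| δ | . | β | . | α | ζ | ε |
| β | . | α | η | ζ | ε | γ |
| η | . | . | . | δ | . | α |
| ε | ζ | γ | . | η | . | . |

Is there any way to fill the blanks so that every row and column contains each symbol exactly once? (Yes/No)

No

Round 2, table 1: round 2 together with table 1 already contain {α, η, γ, ζ, ε, δ, β} — every symbol — so nothing can go there. The grid has no valid completion.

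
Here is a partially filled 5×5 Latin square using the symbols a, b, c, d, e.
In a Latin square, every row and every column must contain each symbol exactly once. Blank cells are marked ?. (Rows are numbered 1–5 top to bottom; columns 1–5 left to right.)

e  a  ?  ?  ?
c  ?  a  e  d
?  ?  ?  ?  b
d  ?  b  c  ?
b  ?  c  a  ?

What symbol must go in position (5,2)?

d

Row 1, column 3: row 1 has {a, e} and column 3 has {a, b, c}, leaving only d.
Row 1, column 4: row 1 has {a, d, e} and column 4 has {a, c, e}, leaving only b.
Row 1, column 5: row 1 has {a, b, d, e} and column 5 has {b, d}, leaving only c.
Row 2, column 2: row 2 has {a, c, d, e} and column 2 has {a}, leaving only b.
Row 3, column 1: row 3 has {b} and column 1 has {b, c, d, e}, leaving only a.
Row 3, column 3: row 3 has {a, b} and column 3 has {a, b, c, d}, leaving only e.
Row 3, column 4: row 3 has {a, b, e} and column 4 has {a, b, c, e}, leaving only d.
Row 3, column 2: row 3 has {a, b, d, e} and column 2 has {a, b}, leaving only c.
Row 4, column 2: row 4 has {b, c, d} and column 2 has {a, b, c}, leaving only e.
Row 5 already has {a, b, c} and column 2 already has {a, b, c, e}, so row 5, column 2 must be d.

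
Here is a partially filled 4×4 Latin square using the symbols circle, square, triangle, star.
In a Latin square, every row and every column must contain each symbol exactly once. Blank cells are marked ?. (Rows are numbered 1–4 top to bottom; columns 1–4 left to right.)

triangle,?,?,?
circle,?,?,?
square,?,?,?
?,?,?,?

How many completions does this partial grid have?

24

Row 1, column 2: eliminating its row and column leaves {circle, square, star}.
Row 1, column 3: eliminating its row and column leaves {circle, square, star}.
Row 1, column 4: eliminating its row and column leaves {circle, square, star}.
Row 2, column 2: eliminating its row and column leaves {square, triangle, star}.
Row 2, column 3: eliminating its row and column leaves {square, triangle, star}.
Row 2, column 4: eliminating its row and column leaves {square, triangle, star}.
Row 3, column 2: eliminating its row and column leaves {circle, triangle, star}.
Row 3, column 3: eliminating its row and column leaves {circle, triangle, star}.
Row 3, column 4: eliminating its row and column leaves {circle, triangle, star}.
Row 4, column 1: eliminating its row and column leaves {star}.
Row 4, column 2: eliminating its row and column leaves {circle, square, triangle, star}.
Row 4, column 3: eliminating its row and column leaves {circle, square, triangle, star}.
Row 4, column 4: eliminating its row and column leaves {circle, square, triangle, star}.
Enumerating the assignments across these blanks that avoid any row or column repeat gives 24 completions.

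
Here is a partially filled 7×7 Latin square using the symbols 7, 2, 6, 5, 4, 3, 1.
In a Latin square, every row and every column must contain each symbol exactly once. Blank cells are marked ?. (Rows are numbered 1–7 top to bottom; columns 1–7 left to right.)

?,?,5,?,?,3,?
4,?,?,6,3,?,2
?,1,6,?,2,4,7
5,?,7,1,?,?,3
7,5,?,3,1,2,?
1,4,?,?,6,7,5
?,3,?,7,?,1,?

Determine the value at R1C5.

7

Row 2, column 2: row 2 has {2, 6, 4, 3} and column 2 has {5, 4, 3, 1}, leaving only 7.
Row 2, column 3: row 2 has {7, 2, 6, 4, 3} and column 3 has {7, 6, 5}, leaving only 1.
Row 2, column 6: row 2 has {7, 2, 6, 4, 3, 1} and column 6 has {7, 2, 4, 3, 1}, leaving only 5.
Row 3, column 1: row 3 has {7, 2, 6, 4, 1} and column 1 has {7, 5, 4, 1}, leaving only 3.
Row 3, column 4: row 3 has {7, 2, 6, 4, 3, 1} and column 4 has {7, 6, 3, 1}, leaving only 5.
Row 4, column 5: row 4 has {7, 5, 3, 1} and column 5 has {2, 6, 3, 1}, leaving only 4.
Row 1 already has {5, 3} and column 5 already has {2, 6, 4, 3, 1}, so row 1, column 5 must be 7.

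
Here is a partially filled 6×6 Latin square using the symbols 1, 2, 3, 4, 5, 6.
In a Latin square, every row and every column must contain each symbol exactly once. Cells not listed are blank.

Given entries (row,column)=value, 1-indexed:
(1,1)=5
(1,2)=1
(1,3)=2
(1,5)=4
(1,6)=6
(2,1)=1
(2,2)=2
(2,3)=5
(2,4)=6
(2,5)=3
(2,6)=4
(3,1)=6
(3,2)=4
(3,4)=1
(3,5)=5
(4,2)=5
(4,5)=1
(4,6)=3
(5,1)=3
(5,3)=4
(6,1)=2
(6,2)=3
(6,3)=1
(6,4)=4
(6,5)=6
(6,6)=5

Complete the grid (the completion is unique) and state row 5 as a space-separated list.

Row 5, column 2: row 5 has {3, 4} and column 2 has {1, 2, 3, 4, 5}, leaving only 6.
Row 5, column 5: row 5 has {3, 4, 6} and column 5 has {1, 3, 4, 5, 6}, leaving only 2.
Row 5, column 4: row 5 has {2, 3, 4, 6} and column 4 has {1, 4, 6}, leaving only 5.
Row 5, column 6: row 5 has {2, 3, 4, 5, 6} and column 6 has {3, 4, 5, 6}, leaving only 1.
So row 5 reads: 3 6 4 5 2 1.

3 6 4 5 2 1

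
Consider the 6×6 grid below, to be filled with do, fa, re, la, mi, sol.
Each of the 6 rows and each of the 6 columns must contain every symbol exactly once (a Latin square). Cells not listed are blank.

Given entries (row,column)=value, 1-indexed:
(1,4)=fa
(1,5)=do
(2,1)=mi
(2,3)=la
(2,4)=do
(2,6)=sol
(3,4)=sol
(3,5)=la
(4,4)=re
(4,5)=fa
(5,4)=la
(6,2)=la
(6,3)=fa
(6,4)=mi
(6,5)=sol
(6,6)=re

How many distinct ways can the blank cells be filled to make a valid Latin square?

Row 1, column 1: eliminating its row and column leaves {re, la, sol}.
Row 1, column 2: eliminating its row and column leaves {re, mi, sol}.
Row 1, column 3: eliminating its row and column leaves {re, mi, sol}.
Row 1, column 6: eliminating its row and column leaves {la, mi}.
Row 2, column 2: eliminating its row and column leaves {fa, re}.
Row 2, column 5: eliminating its row and column leaves {re}.
Row 3, column 1: eliminating its row and column leaves {do, fa, re}.
Row 3, column 2: eliminating its row and column leaves {do, fa, re, mi}.
Row 3, column 3: eliminating its row and column leaves {do, re, mi}.
Row 3, column 6: eliminating its row and column leaves {do, fa, mi}.
Row 4, column 1: eliminating its row and column leaves {do, la, sol}.
Row 4, column 2: eliminating its row and column leaves {do, mi, sol}.
Row 4, column 3: eliminating its row and column leaves {do, mi, sol}.
Row 4, column 6: eliminating its row and column leaves {do, la, mi}.
Row 5, column 1: eliminating its row and column leaves {do, fa, re, sol}.
Row 5, column 2: eliminating its row and column leaves {do, fa, re, mi, sol}.
Row 5, column 3: eliminating its row and column leaves {do, re, mi, sol}.
Row 5, column 5: eliminating its row and column leaves {re, mi}.
Row 5, column 6: eliminating its row and column leaves {do, fa, mi}.
Row 6, column 1: eliminating its row and column leaves {do}.
Enumerating the assignments across these blanks that avoid any row or column repeat gives 20 completions.

20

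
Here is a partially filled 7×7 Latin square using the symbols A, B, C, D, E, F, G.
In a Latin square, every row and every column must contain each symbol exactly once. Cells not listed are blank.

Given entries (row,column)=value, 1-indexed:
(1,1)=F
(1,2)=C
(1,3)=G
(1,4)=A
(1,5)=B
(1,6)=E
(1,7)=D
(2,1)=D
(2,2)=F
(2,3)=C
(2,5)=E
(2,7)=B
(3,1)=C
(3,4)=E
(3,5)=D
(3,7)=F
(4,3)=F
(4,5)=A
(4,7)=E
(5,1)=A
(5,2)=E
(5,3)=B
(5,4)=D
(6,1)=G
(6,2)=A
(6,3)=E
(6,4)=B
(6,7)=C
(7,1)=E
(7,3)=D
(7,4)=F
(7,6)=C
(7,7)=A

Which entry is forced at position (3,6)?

Row 2, column 4: row 2 has {B, C, D, E, F} and column 4 has {A, B, D, E, F}, leaving only G.
Row 2, column 6: row 2 has {B, C, D, E, F, G} and column 6 has {C, E}, leaving only A.
Row 3, column 3: row 3 has {C, D, E, F} and column 3 has {B, C, D, E, F, G}, leaving only A.
Row 4, column 1: row 4 has {A, E, F} and column 1 has {A, C, D, E, F, G}, leaving only B.
Row 4, column 4: row 4 has {A, B, E, F} and column 4 has {A, B, D, E, F, G}, leaving only C.
Row 5, column 7: row 5 has {A, B, D, E} and column 7 has {A, B, C, D, E, F}, leaving only G.
Row 5, column 6: row 5 has {A, B, D, E, G} and column 6 has {A, C, E}, leaving only F.
Row 5, column 5: row 5 has {A, B, D, E, F, G} and column 5 has {A, B, D, E}, leaving only C.
Row 6, column 5: row 6 has {A, B, C, E, G} and column 5 has {A, B, C, D, E}, leaving only F.
Row 6, column 6: row 6 has {A, B, C, E, F, G} and column 6 has {A, C, E, F}, leaving only D.
Row 4, column 6: row 4 has {A, B, C, E, F} and column 6 has {A, C, D, E, F}, leaving only G.
Row 3 already has {A, C, D, E, F} and column 6 already has {A, C, D, E, F, G}, so row 3, column 6 must be B.

B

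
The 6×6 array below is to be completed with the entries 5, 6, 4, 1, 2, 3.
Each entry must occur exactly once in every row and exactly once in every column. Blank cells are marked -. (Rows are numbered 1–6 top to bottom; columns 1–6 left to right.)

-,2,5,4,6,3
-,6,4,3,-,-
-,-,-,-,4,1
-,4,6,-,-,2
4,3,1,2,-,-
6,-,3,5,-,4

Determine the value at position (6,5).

Row 1, column 1: row 1 has {5, 6, 4, 2, 3} and column 1 has {6, 4}, leaving only 1.
Row 2, column 6: row 2 has {6, 4, 3} and column 6 has {4, 1, 2, 3}, leaving only 5.
Row 2, column 1: row 2 has {5, 6, 4, 3} and column 1 has {6, 4, 1}, leaving only 2.
Row 2, column 5: row 2 has {5, 6, 4, 2, 3} and column 5 has {6, 4}, leaving only 1.
Row 6 already has {5, 6, 4, 3} and column 5 already has {6, 4, 1}, so row 6, column 5 must be 2.

2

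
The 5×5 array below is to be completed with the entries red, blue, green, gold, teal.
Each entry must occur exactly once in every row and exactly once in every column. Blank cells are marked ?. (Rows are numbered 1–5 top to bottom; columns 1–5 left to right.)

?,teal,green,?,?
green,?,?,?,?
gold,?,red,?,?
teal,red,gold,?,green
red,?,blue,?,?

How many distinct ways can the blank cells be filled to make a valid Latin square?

Row 1, column 1: eliminating its row and column leaves {blue}.
Row 1, column 4: eliminating its row and column leaves {red, blue, gold}.
Row 1, column 5: eliminating its row and column leaves {red, blue, gold}.
Row 2, column 2: eliminating its row and column leaves {blue, gold}.
Row 2, column 3: eliminating its row and column leaves {teal}.
Row 2, column 4: eliminating its row and column leaves {red, blue, gold, teal}.
Row 2, column 5: eliminating its row and column leaves {red, blue, gold, teal}.
Row 3, column 2: eliminating its row and column leaves {blue, green}.
Row 3, column 4: eliminating its row and column leaves {blue, green, teal}.
Row 3, column 5: eliminating its row and column leaves {blue, teal}.
Row 4, column 4: eliminating its row and column leaves {blue}.
Row 5, column 2: eliminating its row and column leaves {green, gold}.
Row 5, column 4: eliminating its row and column leaves {green, gold, teal}.
Row 5, column 5: eliminating its row and column leaves {gold, teal}.
Enumerating the assignments across these blanks that avoid any row or column repeat gives 3 completions.

3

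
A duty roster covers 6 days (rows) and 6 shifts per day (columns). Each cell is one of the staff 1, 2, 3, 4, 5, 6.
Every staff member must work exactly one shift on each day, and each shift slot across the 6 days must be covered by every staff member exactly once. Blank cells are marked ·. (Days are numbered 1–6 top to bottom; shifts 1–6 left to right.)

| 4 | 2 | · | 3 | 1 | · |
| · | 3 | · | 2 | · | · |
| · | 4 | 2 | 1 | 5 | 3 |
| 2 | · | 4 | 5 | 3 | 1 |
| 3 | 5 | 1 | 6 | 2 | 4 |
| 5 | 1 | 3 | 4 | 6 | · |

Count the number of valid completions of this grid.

Day 1, shift 3: eliminating its day and shift leaves {5, 6}.
Day 1, shift 6: eliminating its day and shift leaves {5, 6}.
Day 2, shift 1: eliminating its day and shift leaves {1, 6}.
Day 2, shift 3: eliminating its day and shift leaves {5, 6}.
Day 2, shift 5: eliminating its day and shift leaves {4}.
Day 2, shift 6: eliminating its day and shift leaves {5, 6}.
Day 3, shift 1: eliminating its day and shift leaves {6}.
Day 4, shift 2: eliminating its day and shift leaves {6}.
Day 6, shift 6: eliminating its day and shift leaves {2}.
Enumerating the assignments across these blanks that avoid any day or shift repeat gives 2 completions.

2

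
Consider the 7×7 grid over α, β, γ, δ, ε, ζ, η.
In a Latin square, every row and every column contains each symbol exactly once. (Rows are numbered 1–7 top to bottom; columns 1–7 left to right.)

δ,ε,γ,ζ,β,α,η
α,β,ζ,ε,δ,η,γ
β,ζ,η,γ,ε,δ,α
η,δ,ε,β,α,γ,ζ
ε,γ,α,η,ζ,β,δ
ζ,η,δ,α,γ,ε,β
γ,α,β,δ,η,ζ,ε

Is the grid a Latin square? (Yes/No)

Yes

Each row is a permutation of the 7 symbols, and so is each column.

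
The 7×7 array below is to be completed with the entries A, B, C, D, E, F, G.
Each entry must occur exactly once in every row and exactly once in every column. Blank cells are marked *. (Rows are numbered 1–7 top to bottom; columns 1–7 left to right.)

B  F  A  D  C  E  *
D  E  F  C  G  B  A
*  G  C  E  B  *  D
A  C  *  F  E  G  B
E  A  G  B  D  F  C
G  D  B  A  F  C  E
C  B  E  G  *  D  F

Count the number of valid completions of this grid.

1

Row 1, column 7: eliminating its row and column leaves {G}.
Row 3, column 1: eliminating its row and column leaves {F}.
Row 3, column 6: eliminating its row and column leaves {A}.
Row 4, column 3: eliminating its row and column leaves {D}.
Row 7, column 5: eliminating its row and column leaves {A}.
Only one assignment across all blanks avoids any row or column repeat, giving 1 completion.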